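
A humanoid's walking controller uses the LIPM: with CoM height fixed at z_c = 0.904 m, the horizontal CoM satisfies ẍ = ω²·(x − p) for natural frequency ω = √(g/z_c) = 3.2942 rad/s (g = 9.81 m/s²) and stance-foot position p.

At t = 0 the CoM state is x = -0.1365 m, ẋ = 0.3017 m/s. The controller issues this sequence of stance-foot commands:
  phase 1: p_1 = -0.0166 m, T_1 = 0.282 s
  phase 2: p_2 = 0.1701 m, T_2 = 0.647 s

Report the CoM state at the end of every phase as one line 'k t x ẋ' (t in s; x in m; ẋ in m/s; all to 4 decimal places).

1 0.2820 -0.0942 0.0195
2 0.9290 -0.9346 -3.5333

phase 1: p=-0.0166, T=0.282, ωT=0.928964, cosh=1.463424, sinh=1.068462; start (x,ẋ)=(-0.136500, 0.301700) → end (x,ẋ)=(-0.094209, 0.019500)
phase 2: p=0.1701, T=0.647, ωT=2.131347, cosh=4.272445, sinh=4.153768; start (x,ẋ)=(-0.094209, 0.019500) → end (x,ẋ)=(-0.934559, -3.533322)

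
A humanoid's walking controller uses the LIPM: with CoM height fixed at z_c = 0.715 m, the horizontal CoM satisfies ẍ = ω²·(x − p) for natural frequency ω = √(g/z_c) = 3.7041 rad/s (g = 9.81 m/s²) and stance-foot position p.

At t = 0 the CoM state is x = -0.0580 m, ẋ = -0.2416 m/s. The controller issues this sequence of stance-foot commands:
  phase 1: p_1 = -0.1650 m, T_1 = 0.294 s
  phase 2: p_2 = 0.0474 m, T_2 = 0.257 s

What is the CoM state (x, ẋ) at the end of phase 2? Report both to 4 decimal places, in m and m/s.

phase 1: p=-0.1650, T=0.294, ωT=1.089005, cosh=1.653934, sinh=1.317383; start (x,ẋ)=(-0.058000, -0.241600) → end (x,ẋ)=(-0.073955, 0.122539)
phase 2: p=0.0474, T=0.257, ωT=0.951954, cosh=1.488376, sinh=1.102390; start (x,ẋ)=(-0.073955, 0.122539) → end (x,ẋ)=(-0.096753, -0.313153)

x = -0.0968, ẋ = -0.3132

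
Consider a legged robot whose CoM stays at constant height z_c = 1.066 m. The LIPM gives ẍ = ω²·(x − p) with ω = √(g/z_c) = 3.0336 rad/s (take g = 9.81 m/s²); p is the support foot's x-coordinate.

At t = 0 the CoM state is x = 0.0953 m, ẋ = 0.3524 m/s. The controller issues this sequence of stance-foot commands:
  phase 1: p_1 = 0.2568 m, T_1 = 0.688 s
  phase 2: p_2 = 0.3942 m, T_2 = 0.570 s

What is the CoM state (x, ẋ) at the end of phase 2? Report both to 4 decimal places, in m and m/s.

phase 1: p=0.2568, T=0.688, ωT=2.087117, cosh=4.092841, sinh=3.968797; start (x,ẋ)=(0.095300, 0.352400) → end (x,ẋ)=(0.056844, -0.502101)
phase 2: p=0.3942, T=0.570, ωT=1.729152, cosh=2.906654, sinh=2.729219; start (x,ẋ)=(0.056844, -0.502101) → end (x,ẋ)=(-1.038100, -4.252527)

x = -1.0381, ẋ = -4.2525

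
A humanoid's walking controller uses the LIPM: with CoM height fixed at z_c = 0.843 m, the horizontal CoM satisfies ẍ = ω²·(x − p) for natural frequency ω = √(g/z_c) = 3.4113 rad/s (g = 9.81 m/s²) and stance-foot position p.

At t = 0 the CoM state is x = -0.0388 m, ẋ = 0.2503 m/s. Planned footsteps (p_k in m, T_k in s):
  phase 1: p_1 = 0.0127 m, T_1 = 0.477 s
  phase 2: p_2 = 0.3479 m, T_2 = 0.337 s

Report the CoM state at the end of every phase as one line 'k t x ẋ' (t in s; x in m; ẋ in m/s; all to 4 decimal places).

1 0.4770 0.0561 0.2317
2 0.8140 -0.0625 -1.0111

phase 1: p=0.0127, T=0.477, ωT=1.627190, cosh=2.643017, sinh=2.446536; start (x,ẋ)=(-0.038800, 0.250300) → end (x,ẋ)=(0.056096, 0.231735)
phase 2: p=0.3479, T=0.337, ωT=1.149608, cosh=1.736858, sinh=1.420097; start (x,ẋ)=(0.056096, 0.231735) → end (x,ẋ)=(-0.062452, -1.011117)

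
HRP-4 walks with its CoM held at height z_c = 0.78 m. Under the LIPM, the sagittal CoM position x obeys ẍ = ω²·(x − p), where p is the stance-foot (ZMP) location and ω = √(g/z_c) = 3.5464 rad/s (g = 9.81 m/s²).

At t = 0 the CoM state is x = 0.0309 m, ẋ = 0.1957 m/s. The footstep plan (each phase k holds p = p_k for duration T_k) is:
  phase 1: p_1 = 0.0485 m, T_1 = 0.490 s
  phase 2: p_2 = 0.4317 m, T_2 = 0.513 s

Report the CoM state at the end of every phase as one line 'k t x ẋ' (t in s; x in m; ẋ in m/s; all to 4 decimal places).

phase 1: p=0.0485, T=0.490, ωT=1.737736, cosh=2.930189, sinh=2.754270; start (x,ẋ)=(0.030900, 0.195700) → end (x,ẋ)=(0.148917, 0.401526)
phase 2: p=0.4317, T=0.513, ωT=1.819303, cosh=3.164849, sinh=3.002710; start (x,ẋ)=(0.148917, 0.401526) → end (x,ẋ)=(-0.123297, -1.740537)

1 0.4900 0.1489 0.4015
2 1.0030 -0.1233 -1.7405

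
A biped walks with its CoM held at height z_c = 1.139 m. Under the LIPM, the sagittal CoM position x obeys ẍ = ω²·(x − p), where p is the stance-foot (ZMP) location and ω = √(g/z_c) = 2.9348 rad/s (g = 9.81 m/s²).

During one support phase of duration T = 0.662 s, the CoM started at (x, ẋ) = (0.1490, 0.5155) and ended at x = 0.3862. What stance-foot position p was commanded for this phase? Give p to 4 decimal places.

p = 0.2908

ωT = 2.9348·0.662 = 1.942838; cosh(ωT) = 3.560911, sinh(ωT) = 3.417614
x(T) = p + (x₀−p)·cosh(ωT) + (ẋ₀/ω)·sinh(ωT) ⇒ p·(1 − cosh) = x(T) − x₀·cosh − (ẋ₀/ω)·sinh
numerator   = 0.3862 − (0.1490)·3.560911 − (0.5155/2.9348)·3.417614 = -0.744682
denominator = 1 − 3.560911 = -2.560911
p = -0.744682 / -2.560911 = 0.2908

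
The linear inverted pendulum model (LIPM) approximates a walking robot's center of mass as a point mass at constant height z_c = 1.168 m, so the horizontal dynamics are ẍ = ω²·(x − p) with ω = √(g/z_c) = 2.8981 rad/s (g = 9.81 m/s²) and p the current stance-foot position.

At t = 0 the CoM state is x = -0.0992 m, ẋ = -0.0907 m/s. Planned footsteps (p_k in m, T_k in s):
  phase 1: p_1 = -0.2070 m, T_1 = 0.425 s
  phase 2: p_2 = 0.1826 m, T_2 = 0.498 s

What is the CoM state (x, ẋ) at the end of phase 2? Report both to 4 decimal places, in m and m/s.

phase 1: p=-0.2070, T=0.425, ωT=1.231692, cosh=1.859412, sinh=1.567613; start (x,ẋ)=(-0.099200, -0.090700) → end (x,ẋ)=(-0.055616, 0.321098)
phase 2: p=0.1826, T=0.498, ωT=1.443254, cosh=2.235305, sinh=1.999147; start (x,ẋ)=(-0.055616, 0.321098) → end (x,ẋ)=(-0.128388, -0.662408)

x = -0.1284, ẋ = -0.6624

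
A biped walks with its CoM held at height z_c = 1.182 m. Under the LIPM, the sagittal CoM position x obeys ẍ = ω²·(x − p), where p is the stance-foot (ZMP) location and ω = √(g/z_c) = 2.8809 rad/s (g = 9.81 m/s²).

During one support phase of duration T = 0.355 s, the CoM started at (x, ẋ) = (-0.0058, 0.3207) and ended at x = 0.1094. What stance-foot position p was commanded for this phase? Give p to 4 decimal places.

p = 0.0285

ωT = 2.8809·0.355 = 1.022720; cosh(ωT) = 1.570181, sinh(ωT) = 1.210566
x(T) = p + (x₀−p)·cosh(ωT) + (ẋ₀/ω)·sinh(ωT) ⇒ p·(1 − cosh) = x(T) − x₀·cosh − (ẋ₀/ω)·sinh
numerator   = 0.1094 − (-0.0058)·1.570181 − (0.3207/2.8809)·1.210566 = -0.016252
denominator = 1 − 1.570181 = -0.570181
p = -0.016252 / -0.570181 = 0.0285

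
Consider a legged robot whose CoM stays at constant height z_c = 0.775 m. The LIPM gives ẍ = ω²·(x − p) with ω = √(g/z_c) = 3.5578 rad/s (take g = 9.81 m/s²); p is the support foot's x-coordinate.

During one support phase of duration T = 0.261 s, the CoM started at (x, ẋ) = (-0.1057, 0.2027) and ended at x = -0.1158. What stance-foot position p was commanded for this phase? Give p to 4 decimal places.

p = 0.0475

ωT = 3.5578·0.261 = 0.928586; cosh(ωT) = 1.463020, sinh(ωT) = 1.067908
x(T) = p + (x₀−p)·cosh(ωT) + (ẋ₀/ω)·sinh(ωT) ⇒ p·(1 − cosh) = x(T) − x₀·cosh − (ẋ₀/ω)·sinh
numerator   = -0.1158 − (-0.1057)·1.463020 − (0.2027/3.5578)·1.067908 = -0.022001
denominator = 1 − 1.463020 = -0.463020
p = -0.022001 / -0.463020 = 0.0475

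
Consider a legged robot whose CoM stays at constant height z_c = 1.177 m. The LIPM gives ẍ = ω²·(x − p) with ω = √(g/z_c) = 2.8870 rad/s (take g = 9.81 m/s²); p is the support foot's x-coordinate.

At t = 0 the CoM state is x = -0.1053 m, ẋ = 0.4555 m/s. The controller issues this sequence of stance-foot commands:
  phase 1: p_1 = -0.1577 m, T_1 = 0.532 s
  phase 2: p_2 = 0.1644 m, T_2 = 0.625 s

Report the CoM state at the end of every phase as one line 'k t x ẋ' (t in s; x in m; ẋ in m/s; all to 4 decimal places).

1 0.5320 0.3191 1.4421
2 1.1570 2.1237 5.8204

phase 1: p=-0.1577, T=0.532, ωT=1.535884, cosh=2.430348, sinh=2.215082; start (x,ẋ)=(-0.105300, 0.455500) → end (x,ẋ)=(0.319138, 1.442118)
phase 2: p=0.1644, T=0.625, ωT=1.804375, cosh=3.120375, sinh=2.955798; start (x,ẋ)=(0.319138, 1.442118) → end (x,ẋ)=(2.123724, 5.820386)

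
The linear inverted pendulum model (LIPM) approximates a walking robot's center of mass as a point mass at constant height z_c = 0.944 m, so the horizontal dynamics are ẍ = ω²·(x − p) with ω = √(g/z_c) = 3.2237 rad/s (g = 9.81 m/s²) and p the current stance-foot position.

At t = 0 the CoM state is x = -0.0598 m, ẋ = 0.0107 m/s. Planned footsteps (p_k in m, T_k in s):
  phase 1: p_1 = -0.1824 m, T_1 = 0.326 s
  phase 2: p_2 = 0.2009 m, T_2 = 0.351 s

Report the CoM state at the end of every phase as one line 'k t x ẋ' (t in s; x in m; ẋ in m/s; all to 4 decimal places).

phase 1: p=-0.1824, T=0.326, ωT=1.050926, cosh=1.604956, sinh=1.255343; start (x,ẋ)=(-0.059800, 0.010700) → end (x,ẋ)=(0.018534, 0.513317)
phase 2: p=0.2009, T=0.351, ωT=1.131519, cosh=1.711452, sinh=1.388909; start (x,ẋ)=(0.018534, 0.513317) → end (x,ẋ)=(0.109949, 0.061988)

1 0.3260 0.0185 0.5133
2 0.6770 0.1099 0.0620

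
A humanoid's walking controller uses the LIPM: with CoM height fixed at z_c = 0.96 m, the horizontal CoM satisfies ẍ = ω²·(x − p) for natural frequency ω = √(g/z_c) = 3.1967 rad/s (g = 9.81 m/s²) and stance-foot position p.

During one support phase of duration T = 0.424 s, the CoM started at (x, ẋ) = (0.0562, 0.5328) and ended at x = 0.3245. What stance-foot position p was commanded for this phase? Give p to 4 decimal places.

p = 0.0875

ωT = 3.1967·0.424 = 1.355401; cosh(ωT) = 2.068080, sinh(ωT) = 1.810236
x(T) = p + (x₀−p)·cosh(ωT) + (ẋ₀/ω)·sinh(ωT) ⇒ p·(1 − cosh) = x(T) − x₀·cosh − (ẋ₀/ω)·sinh
numerator   = 0.3245 − (0.0562)·2.068080 − (0.5328/3.1967)·1.810236 = -0.093441
denominator = 1 − 2.068080 = -1.068080
p = -0.093441 / -1.068080 = 0.0875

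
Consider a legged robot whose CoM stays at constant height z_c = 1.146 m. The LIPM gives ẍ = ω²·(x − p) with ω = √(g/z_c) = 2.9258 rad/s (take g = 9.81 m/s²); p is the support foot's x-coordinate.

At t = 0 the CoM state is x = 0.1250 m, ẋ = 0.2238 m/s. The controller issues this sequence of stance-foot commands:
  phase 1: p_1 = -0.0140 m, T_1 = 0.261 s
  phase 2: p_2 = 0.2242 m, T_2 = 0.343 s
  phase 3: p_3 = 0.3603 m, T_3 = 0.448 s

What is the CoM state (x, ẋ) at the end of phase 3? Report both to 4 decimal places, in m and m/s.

phase 1: p=-0.0140, T=0.261, ωT=0.763634, cosh=1.306015, sinh=0.840045; start (x,ẋ)=(0.125000, 0.223800) → end (x,ẋ)=(0.231793, 0.633921)
phase 2: p=0.2242, T=0.343, ωT=1.003549, cosh=1.547262, sinh=1.180686; start (x,ẋ)=(0.231793, 0.633921) → end (x,ẋ)=(0.491762, 1.007070)
phase 3: p=0.3603, T=0.448, ωT=1.310758, cosh=1.989301, sinh=1.719685; start (x,ẋ)=(0.491762, 1.007070) → end (x,ẋ)=(1.213739, 2.664812)

x = 1.2137, ẋ = 2.6648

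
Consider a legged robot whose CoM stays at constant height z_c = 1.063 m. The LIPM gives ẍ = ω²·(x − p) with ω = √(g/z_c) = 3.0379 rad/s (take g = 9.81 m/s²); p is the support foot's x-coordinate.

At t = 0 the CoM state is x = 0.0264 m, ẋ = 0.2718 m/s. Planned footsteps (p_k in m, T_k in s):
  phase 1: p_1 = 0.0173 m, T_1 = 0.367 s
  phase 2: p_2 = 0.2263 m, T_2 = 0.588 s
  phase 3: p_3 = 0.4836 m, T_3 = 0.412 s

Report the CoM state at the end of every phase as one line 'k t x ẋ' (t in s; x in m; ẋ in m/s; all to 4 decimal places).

1 0.3670 0.1544 0.4966
2 0.9550 0.4798 0.8899
3 1.3670 0.9465 1.6642

phase 1: p=0.0173, T=0.367, ωT=1.114909, cosh=1.688618, sinh=1.360673; start (x,ẋ)=(0.026400, 0.271800) → end (x,ẋ)=(0.154405, 0.496582)
phase 2: p=0.2263, T=0.588, ωT=1.786285, cosh=3.067413, sinh=2.899831; start (x,ẋ)=(0.154405, 0.496582) → end (x,ẋ)=(0.479783, 0.889875)
phase 3: p=0.4836, T=0.412, ωT=1.251615, cosh=1.891013, sinh=1.604971; start (x,ẋ)=(0.479783, 0.889875) → end (x,ẋ)=(0.946517, 1.664153)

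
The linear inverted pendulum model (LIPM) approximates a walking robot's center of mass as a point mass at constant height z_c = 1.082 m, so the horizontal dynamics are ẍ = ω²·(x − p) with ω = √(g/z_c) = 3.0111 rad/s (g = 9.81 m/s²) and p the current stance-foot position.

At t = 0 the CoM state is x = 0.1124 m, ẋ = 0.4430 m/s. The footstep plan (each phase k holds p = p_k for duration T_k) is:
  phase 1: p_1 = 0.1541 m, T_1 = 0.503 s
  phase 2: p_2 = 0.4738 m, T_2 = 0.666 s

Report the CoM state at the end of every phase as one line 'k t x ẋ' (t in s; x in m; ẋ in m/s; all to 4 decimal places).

phase 1: p=0.1541, T=0.503, ωT=1.514583, cosh=2.383713, sinh=2.163813; start (x,ẋ)=(0.112400, 0.443000) → end (x,ẋ)=(0.373044, 0.784290)
phase 2: p=0.4738, T=0.666, ωT=2.005393, cosh=3.781809, sinh=3.647201; start (x,ẋ)=(0.373044, 0.784290) → end (x,ẋ)=(1.042735, 1.859528)

1 0.5030 0.3730 0.7843
2 1.1690 1.0427 1.8595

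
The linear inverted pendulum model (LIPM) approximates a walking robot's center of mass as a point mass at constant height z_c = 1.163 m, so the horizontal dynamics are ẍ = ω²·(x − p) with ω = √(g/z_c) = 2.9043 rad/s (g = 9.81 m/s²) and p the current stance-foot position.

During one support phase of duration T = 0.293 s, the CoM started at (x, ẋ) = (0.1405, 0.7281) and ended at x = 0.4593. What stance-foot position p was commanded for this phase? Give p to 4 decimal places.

ωT = 2.9043·0.293 = 0.850960; cosh(ωT) = 1.384449, sinh(ωT) = 0.957444
x(T) = p + (x₀−p)·cosh(ωT) + (ẋ₀/ω)·sinh(ωT) ⇒ p·(1 − cosh) = x(T) − x₀·cosh − (ẋ₀/ω)·sinh
numerator   = 0.4593 − (0.1405)·1.384449 − (0.7281/2.9043)·0.957444 = 0.024756
denominator = 1 − 1.384449 = -0.384449
p = 0.024756 / -0.384449 = -0.0644

p = -0.0644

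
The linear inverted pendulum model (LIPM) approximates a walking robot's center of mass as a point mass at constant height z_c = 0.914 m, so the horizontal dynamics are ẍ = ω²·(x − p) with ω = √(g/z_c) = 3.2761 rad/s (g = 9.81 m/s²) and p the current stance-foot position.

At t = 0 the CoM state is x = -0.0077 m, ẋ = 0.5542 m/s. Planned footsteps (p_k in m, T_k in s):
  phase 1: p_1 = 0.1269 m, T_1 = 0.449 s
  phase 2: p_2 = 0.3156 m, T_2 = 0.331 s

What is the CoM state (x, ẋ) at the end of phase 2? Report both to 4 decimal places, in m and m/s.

x = 0.2154, ẋ = -0.0420

phase 1: p=0.1269, T=0.449, ωT=1.470969, cosh=2.291577, sinh=2.061874; start (x,ẋ)=(-0.007700, 0.554200) → end (x,ẋ)=(0.167250, 0.360782)
phase 2: p=0.3156, T=0.331, ωT=1.084389, cosh=1.647870, sinh=1.309762; start (x,ẋ)=(0.167250, 0.360782) → end (x,ẋ)=(0.215376, -0.042036)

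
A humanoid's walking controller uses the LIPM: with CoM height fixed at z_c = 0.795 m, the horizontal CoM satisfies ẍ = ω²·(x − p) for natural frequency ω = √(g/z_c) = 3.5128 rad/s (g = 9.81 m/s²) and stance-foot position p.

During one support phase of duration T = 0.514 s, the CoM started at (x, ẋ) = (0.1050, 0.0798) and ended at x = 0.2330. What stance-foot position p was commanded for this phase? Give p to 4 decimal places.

p = 0.0764

ωT = 3.5128·0.514 = 1.805579; cosh(ωT) = 3.123937, sinh(ωT) = 2.959557
x(T) = p + (x₀−p)·cosh(ωT) + (ẋ₀/ω)·sinh(ωT) ⇒ p·(1 − cosh) = x(T) − x₀·cosh − (ẋ₀/ω)·sinh
numerator   = 0.2330 − (0.1050)·3.123937 − (0.0798/3.5128)·2.959557 = -0.162245
denominator = 1 − 3.123937 = -2.123937
p = -0.162245 / -2.123937 = 0.0764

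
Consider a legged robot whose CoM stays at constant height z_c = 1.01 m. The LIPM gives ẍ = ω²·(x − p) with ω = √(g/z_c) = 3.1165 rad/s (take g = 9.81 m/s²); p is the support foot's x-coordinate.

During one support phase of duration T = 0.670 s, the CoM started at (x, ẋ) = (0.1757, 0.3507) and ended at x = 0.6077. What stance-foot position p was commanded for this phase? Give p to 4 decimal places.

p = 0.1806

ωT = 3.1165·0.670 = 2.088055; cosh(ωT) = 4.096567, sinh(ωT) = 3.972639
x(T) = p + (x₀−p)·cosh(ωT) + (ẋ₀/ω)·sinh(ωT) ⇒ p·(1 − cosh) = x(T) − x₀·cosh − (ẋ₀/ω)·sinh
numerator   = 0.6077 − (0.1757)·4.096567 − (0.3507/3.1165)·3.972639 = -0.559108
denominator = 1 − 4.096567 = -3.096567
p = -0.559108 / -3.096567 = 0.1806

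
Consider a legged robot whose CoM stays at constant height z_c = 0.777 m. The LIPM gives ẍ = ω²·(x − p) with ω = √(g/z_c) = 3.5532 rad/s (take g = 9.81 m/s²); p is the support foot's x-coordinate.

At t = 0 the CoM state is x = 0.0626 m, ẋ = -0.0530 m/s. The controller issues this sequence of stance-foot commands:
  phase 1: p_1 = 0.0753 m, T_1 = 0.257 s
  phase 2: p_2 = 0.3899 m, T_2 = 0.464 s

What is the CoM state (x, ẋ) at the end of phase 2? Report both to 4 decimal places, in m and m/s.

phase 1: p=0.0753, T=0.257, ωT=0.913172, cosh=1.446733, sinh=1.045484; start (x,ẋ)=(0.062600, -0.053000) → end (x,ẋ)=(0.041332, -0.123855)
phase 2: p=0.3899, T=0.464, ωT=1.648685, cosh=2.696219, sinh=2.503917; start (x,ẋ)=(0.041332, -0.123855) → end (x,ẋ)=(-0.637196, -3.435121)

x = -0.6372, ẋ = -3.4351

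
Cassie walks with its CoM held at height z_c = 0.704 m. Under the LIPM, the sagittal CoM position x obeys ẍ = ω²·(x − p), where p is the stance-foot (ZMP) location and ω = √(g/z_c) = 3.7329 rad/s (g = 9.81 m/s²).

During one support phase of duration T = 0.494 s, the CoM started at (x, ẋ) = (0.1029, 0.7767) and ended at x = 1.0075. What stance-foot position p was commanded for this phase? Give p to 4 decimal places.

ωT = 3.7329·0.494 = 1.844053; cosh(ωT) = 3.240141, sinh(ωT) = 3.081966
x(T) = p + (x₀−p)·cosh(ωT) + (ẋ₀/ω)·sinh(ωT) ⇒ p·(1 − cosh) = x(T) − x₀·cosh − (ẋ₀/ω)·sinh
numerator   = 1.0075 − (0.1029)·3.240141 − (0.7767/3.7329)·3.081966 = 0.032828
denominator = 1 − 3.240141 = -2.240141
p = 0.032828 / -2.240141 = -0.0147

p = -0.0147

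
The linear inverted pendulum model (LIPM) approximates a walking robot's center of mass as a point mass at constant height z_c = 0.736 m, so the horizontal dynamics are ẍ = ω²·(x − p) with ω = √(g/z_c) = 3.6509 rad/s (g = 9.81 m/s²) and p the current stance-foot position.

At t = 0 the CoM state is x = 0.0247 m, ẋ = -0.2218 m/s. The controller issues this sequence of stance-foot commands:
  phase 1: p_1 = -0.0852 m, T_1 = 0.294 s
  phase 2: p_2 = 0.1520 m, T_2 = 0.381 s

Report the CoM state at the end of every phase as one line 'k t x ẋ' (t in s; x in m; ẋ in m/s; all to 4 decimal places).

1 0.2940 0.0159 0.1559
2 0.6750 -0.0580 -0.6042

phase 1: p=-0.0852, T=0.294, ωT=1.073365, cosh=1.633531, sinh=1.291674; start (x,ẋ)=(0.024700, -0.221800) → end (x,ẋ)=(0.015853, 0.155946)
phase 2: p=0.1520, T=0.381, ωT=1.390993, cosh=2.133833, sinh=1.885005; start (x,ẋ)=(0.015853, 0.155946) → end (x,ẋ)=(-0.057998, -0.604195)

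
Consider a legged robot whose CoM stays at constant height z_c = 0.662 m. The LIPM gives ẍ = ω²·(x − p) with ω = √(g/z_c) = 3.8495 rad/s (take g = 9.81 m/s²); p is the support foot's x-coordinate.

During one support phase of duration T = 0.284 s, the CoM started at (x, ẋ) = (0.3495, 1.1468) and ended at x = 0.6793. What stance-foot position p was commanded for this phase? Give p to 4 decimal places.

ωT = 3.8495·0.284 = 1.093258; cosh(ωT) = 1.659551, sinh(ωT) = 1.324429
x(T) = p + (x₀−p)·cosh(ωT) + (ẋ₀/ω)·sinh(ωT) ⇒ p·(1 − cosh) = x(T) − x₀·cosh − (ẋ₀/ω)·sinh
numerator   = 0.6793 − (0.3495)·1.659551 − (1.1468/3.8495)·1.324429 = -0.295272
denominator = 1 − 1.659551 = -0.659551
p = -0.295272 / -0.659551 = 0.4477

p = 0.4477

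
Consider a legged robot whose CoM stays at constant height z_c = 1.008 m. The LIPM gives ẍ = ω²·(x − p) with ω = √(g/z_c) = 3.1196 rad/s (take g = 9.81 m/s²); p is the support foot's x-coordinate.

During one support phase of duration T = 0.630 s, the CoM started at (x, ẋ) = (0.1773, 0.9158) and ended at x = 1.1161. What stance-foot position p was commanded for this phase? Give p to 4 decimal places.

ωT = 3.1196·0.630 = 1.965348; cosh(ωT) = 3.638752, sinh(ωT) = 3.498644
x(T) = p + (x₀−p)·cosh(ωT) + (ẋ₀/ω)·sinh(ωT) ⇒ p·(1 − cosh) = x(T) − x₀·cosh − (ẋ₀/ω)·sinh
numerator   = 1.1161 − (0.1773)·3.638752 − (0.9158/3.1196)·3.498644 = -0.556124
denominator = 1 − 3.638752 = -2.638752
p = -0.556124 / -2.638752 = 0.2108

p = 0.2108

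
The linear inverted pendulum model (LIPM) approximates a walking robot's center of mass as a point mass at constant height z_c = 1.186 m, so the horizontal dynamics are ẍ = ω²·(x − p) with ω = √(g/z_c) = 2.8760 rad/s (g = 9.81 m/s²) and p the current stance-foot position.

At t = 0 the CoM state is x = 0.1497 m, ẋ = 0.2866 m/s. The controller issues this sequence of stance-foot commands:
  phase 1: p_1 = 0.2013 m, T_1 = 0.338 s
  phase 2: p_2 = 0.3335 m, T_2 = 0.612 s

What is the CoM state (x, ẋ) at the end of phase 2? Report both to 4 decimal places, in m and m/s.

x = 0.3022, ẋ = 0.0036

phase 1: p=0.2013, T=0.338, ωT=0.972088, cosh=1.510875, sinh=1.132583; start (x,ẋ)=(0.149700, 0.286600) → end (x,ẋ)=(0.236203, 0.264940)
phase 2: p=0.3335, T=0.612, ωT=1.760112, cosh=2.992557, sinh=2.820531; start (x,ẋ)=(0.236203, 0.264940) → end (x,ẋ)=(0.302164, 0.003591)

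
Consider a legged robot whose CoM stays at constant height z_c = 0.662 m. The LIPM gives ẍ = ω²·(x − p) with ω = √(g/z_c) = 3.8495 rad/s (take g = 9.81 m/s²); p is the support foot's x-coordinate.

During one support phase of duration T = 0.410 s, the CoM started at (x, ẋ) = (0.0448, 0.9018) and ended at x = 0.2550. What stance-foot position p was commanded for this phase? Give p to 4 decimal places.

p = 0.2632

ωT = 3.8495·0.410 = 1.578295; cosh(ωT) = 2.526506, sinh(ωT) = 2.320179
x(T) = p + (x₀−p)·cosh(ωT) + (ẋ₀/ω)·sinh(ωT) ⇒ p·(1 − cosh) = x(T) − x₀·cosh − (ẋ₀/ω)·sinh
numerator   = 0.2550 − (0.0448)·2.526506 − (0.9018/3.8495)·2.320179 = -0.401722
denominator = 1 − 2.526506 = -1.526506
p = -0.401722 / -1.526506 = 0.2632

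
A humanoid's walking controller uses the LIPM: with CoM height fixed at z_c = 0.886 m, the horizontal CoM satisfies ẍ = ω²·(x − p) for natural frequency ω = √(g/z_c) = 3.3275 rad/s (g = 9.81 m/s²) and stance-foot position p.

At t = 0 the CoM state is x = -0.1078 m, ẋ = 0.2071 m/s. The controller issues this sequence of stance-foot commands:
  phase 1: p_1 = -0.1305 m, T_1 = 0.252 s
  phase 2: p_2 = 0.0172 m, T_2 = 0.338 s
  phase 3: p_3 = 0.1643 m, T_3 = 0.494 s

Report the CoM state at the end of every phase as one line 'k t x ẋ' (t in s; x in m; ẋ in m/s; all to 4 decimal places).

phase 1: p=-0.1305, T=0.252, ωT=0.838530, cosh=1.372655, sinh=0.940309; start (x,ẋ)=(-0.107800, 0.207100) → end (x,ẋ)=(-0.040817, 0.355302)
phase 2: p=0.0172, T=0.338, ωT=1.124695, cosh=1.702015, sinh=1.377263; start (x,ẋ)=(-0.040817, 0.355302) → end (x,ẋ)=(0.065515, 0.338848)
phase 3: p=0.1643, T=0.494, ωT=1.643785, cosh=2.683983, sinh=2.490736; start (x,ẋ)=(0.065515, 0.338848) → end (x,ẋ)=(0.152801, 0.090741)

1 0.2520 -0.0408 0.3553
2 0.5900 0.0655 0.3388
3 1.0840 0.1528 0.0907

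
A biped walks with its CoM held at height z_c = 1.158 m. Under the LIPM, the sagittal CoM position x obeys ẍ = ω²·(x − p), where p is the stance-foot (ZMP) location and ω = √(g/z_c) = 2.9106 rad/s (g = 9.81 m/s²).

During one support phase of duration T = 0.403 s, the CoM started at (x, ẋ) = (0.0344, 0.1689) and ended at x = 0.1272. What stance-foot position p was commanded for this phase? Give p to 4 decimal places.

ωT = 2.9106·0.403 = 1.172972; cosh(ωT) = 1.770514, sinh(ωT) = 1.461068
x(T) = p + (x₀−p)·cosh(ωT) + (ẋ₀/ω)·sinh(ωT) ⇒ p·(1 − cosh) = x(T) − x₀·cosh − (ẋ₀/ω)·sinh
numerator   = 0.1272 − (0.0344)·1.770514 − (0.1689/2.9106)·1.461068 = -0.018490
denominator = 1 − 1.770514 = -0.770514
p = -0.018490 / -0.770514 = 0.0240

p = 0.0240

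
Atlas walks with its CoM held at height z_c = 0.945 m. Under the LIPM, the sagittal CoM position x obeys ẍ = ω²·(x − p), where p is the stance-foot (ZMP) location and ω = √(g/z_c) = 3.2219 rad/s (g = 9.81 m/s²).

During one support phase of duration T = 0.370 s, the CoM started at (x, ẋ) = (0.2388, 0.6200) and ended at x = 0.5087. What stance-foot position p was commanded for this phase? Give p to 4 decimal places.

p = 0.2611

ωT = 3.2219·0.370 = 1.192103; cosh(ωT) = 1.798792, sinh(ωT) = 1.495210
x(T) = p + (x₀−p)·cosh(ωT) + (ẋ₀/ω)·sinh(ωT) ⇒ p·(1 − cosh) = x(T) − x₀·cosh − (ẋ₀/ω)·sinh
numerator   = 0.5087 − (0.2388)·1.798792 − (0.6200/3.2219)·1.495210 = -0.208579
denominator = 1 − 1.798792 = -0.798792
p = -0.208579 / -0.798792 = 0.2611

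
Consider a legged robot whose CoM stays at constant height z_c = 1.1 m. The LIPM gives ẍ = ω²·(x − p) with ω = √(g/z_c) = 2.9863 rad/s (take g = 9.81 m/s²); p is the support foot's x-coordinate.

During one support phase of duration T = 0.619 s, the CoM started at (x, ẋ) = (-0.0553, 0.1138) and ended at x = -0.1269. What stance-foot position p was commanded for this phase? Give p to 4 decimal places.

ωT = 2.9863·0.619 = 1.848520; cosh(ωT) = 3.253941, sinh(ωT) = 3.096471
x(T) = p + (x₀−p)·cosh(ωT) + (ẋ₀/ω)·sinh(ωT) ⇒ p·(1 − cosh) = x(T) − x₀·cosh − (ẋ₀/ω)·sinh
numerator   = -0.1269 − (-0.0553)·3.253941 − (0.1138/2.9863)·3.096471 = -0.064955
denominator = 1 − 3.253941 = -2.253941
p = -0.064955 / -2.253941 = 0.0288

p = 0.0288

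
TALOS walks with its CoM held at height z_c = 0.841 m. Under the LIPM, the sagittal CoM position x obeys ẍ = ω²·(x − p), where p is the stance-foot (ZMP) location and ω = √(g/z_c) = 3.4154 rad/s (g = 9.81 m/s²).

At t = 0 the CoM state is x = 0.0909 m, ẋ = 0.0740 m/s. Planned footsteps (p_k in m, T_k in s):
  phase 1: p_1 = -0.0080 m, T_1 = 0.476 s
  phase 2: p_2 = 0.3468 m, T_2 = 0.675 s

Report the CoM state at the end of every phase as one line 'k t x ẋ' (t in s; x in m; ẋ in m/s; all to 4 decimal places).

1 0.4760 0.3060 1.0204
2 1.1510 1.6232 4.4750

phase 1: p=-0.0080, T=0.476, ωT=1.625730, cosh=2.639449, sinh=2.442681; start (x,ẋ)=(0.090900, 0.074000) → end (x,ẋ)=(0.305966, 1.020415)
phase 2: p=0.3468, T=0.675, ωT=2.305395, cosh=5.063929, sinh=4.964210; start (x,ẋ)=(0.305966, 1.020415) → end (x,ẋ)=(1.623171, 4.474981)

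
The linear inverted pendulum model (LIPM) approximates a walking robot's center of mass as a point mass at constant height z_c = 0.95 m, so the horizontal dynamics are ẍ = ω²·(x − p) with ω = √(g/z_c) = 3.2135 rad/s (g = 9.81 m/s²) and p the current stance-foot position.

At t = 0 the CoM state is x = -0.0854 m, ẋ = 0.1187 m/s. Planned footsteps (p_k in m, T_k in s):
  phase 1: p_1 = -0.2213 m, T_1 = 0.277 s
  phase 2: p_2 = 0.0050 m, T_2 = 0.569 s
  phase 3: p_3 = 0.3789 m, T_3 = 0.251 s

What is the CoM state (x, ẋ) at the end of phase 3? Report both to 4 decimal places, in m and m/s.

x = 1.2270, ẋ = 3.3046

phase 1: p=-0.2213, T=0.277, ωT=0.890139, cosh=1.423034, sinh=1.012435; start (x,ẋ)=(-0.085400, 0.118700) → end (x,ẋ)=(0.009488, 0.611060)
phase 2: p=0.0050, T=0.569, ωT=1.828481, cosh=3.192543, sinh=3.031885; start (x,ẋ)=(0.009488, 0.611060) → end (x,ẋ)=(0.595852, 1.994556)
phase 3: p=0.3789, T=0.251, ωT=0.806588, cosh=1.343315, sinh=0.896937; start (x,ẋ)=(0.595852, 1.994556) → end (x,ẋ)=(1.227045, 3.304638)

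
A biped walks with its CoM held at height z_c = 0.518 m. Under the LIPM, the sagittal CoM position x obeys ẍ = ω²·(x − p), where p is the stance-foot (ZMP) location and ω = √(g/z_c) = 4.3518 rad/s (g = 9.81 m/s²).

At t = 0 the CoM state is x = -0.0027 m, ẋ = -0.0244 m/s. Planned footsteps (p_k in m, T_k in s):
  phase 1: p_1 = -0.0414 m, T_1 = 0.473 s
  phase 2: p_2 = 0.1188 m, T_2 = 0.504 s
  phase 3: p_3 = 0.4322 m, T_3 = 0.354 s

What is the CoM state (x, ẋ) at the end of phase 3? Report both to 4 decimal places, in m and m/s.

x = 1.7372, ẋ = 5.9874

phase 1: p=-0.0414, T=0.473, ωT=2.058401, cosh=3.980548, sinh=3.852890; start (x,ẋ)=(-0.002700, -0.024400) → end (x,ẋ)=(0.091045, 0.551758)
phase 2: p=0.1188, T=0.504, ωT=2.193307, cosh=4.538180, sinh=4.426633; start (x,ẋ)=(0.091045, 0.551758) → end (x,ẋ)=(0.554086, 1.969299)
phase 3: p=0.4322, T=0.354, ωT=1.540537, cosh=2.440681, sinh=2.226415; start (x,ẋ)=(0.554086, 1.969299) → end (x,ẋ)=(1.737195, 5.987378)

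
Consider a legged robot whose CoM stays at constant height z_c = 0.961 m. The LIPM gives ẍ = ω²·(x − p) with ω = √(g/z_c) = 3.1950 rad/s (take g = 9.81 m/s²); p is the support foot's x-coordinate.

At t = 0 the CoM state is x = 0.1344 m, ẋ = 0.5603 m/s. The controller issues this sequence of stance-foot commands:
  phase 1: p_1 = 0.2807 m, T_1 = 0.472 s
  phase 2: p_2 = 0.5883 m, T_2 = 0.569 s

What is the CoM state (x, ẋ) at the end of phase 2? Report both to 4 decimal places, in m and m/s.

x = 0.0147, ẋ = -1.6362

phase 1: p=0.2807, T=0.472, ωT=1.508040, cosh=2.369605, sinh=2.148262; start (x,ẋ)=(0.134400, 0.560300) → end (x,ẋ)=(0.310763, 0.323531)
phase 2: p=0.5883, T=0.569, ωT=1.817955, cosh=3.160804, sinh=2.998446; start (x,ẋ)=(0.310763, 0.323531) → end (x,ẋ)=(0.014686, -1.636200)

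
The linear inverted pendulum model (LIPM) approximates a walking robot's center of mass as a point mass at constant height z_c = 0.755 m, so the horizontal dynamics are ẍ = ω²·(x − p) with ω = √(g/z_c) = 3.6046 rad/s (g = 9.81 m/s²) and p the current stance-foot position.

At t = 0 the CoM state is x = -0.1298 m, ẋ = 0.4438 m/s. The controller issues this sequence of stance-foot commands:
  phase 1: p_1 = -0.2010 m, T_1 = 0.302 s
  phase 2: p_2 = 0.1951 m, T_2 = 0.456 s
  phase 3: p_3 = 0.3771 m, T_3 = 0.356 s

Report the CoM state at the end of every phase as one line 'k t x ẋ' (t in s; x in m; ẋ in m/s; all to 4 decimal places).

phase 1: p=-0.2010, T=0.302, ωT=1.088589, cosh=1.653386, sinh=1.316695; start (x,ẋ)=(-0.129800, 0.443800) → end (x,ẋ)=(0.078833, 1.071699)
phase 2: p=0.1951, T=0.456, ωT=1.643698, cosh=2.683765, sinh=2.490501; start (x,ẋ)=(0.078833, 1.071699) → end (x,ẋ)=(0.623529, 1.832431)
phase 3: p=0.3771, T=0.356, ωT=1.283238, cosh=1.942721, sinh=1.665582; start (x,ẋ)=(0.623529, 1.832431) → end (x,ẋ)=(1.702556, 5.039401)

1 0.3020 0.0788 1.0717
2 0.7580 0.6235 1.8324
3 1.1140 1.7026 5.0394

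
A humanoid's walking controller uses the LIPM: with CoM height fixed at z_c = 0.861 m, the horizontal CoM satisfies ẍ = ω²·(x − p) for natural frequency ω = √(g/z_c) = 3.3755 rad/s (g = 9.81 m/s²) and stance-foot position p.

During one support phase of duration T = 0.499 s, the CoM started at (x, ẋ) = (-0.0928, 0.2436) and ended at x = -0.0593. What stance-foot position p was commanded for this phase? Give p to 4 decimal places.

p = -0.0065

ωT = 3.3755·0.499 = 1.684375; cosh(ωT) = 2.787320, sinh(ωT) = 2.601759
x(T) = p + (x₀−p)·cosh(ωT) + (ẋ₀/ω)·sinh(ωT) ⇒ p·(1 − cosh) = x(T) − x₀·cosh − (ẋ₀/ω)·sinh
numerator   = -0.0593 − (-0.0928)·2.787320 − (0.2436/3.3755)·2.601759 = 0.011602
denominator = 1 − 2.787320 = -1.787320
p = 0.011602 / -1.787320 = -0.0065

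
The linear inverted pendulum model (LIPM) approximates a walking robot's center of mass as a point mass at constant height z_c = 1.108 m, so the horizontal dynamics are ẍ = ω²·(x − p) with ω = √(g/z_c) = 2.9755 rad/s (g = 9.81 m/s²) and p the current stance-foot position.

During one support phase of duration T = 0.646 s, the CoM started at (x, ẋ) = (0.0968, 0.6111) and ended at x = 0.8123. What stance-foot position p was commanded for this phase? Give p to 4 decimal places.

ωT = 2.9755·0.646 = 1.922173; cosh(ωT) = 3.491043, sinh(ωT) = 3.344754
x(T) = p + (x₀−p)·cosh(ωT) + (ẋ₀/ω)·sinh(ωT) ⇒ p·(1 − cosh) = x(T) − x₀·cosh − (ẋ₀/ω)·sinh
numerator   = 0.8123 − (0.0968)·3.491043 − (0.6111/2.9755)·3.344754 = -0.212569
denominator = 1 − 3.491043 = -2.491043
p = -0.212569 / -2.491043 = 0.0853

p = 0.0853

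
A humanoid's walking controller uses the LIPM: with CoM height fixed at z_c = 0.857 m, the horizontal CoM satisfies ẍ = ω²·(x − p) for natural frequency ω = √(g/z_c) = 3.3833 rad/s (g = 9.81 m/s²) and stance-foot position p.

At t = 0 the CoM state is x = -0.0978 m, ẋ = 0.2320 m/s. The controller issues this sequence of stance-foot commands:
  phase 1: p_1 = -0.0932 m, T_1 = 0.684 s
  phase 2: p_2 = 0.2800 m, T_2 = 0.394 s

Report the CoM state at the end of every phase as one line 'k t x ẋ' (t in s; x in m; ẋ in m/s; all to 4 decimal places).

1 0.6840 0.2268 1.1070
2 1.0780 0.7494 1.9274

phase 1: p=-0.0932, T=0.684, ωT=2.314177, cosh=5.107722, sinh=5.008874; start (x,ẋ)=(-0.097800, 0.232000) → end (x,ẋ)=(0.226774, 1.107037)
phase 2: p=0.2800, T=0.394, ωT=1.333020, cosh=2.028080, sinh=1.764400; start (x,ẋ)=(0.226774, 1.107037) → end (x,ẋ)=(0.749375, 1.927425)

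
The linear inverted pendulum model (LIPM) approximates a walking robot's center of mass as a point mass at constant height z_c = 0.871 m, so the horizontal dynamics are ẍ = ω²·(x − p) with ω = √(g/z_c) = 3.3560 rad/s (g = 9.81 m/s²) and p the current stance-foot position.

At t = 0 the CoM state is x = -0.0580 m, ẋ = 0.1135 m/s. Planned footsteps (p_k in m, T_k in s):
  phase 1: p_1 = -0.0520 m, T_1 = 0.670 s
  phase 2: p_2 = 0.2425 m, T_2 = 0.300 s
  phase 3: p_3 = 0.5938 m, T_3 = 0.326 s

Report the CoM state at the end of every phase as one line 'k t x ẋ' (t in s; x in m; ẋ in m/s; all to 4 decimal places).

phase 1: p=-0.0520, T=0.670, ωT=2.248520, cosh=4.789630, sinh=4.684075; start (x,ẋ)=(-0.058000, 0.113500) → end (x,ẋ)=(0.077678, 0.449304)
phase 2: p=0.2425, T=0.300, ωT=1.006800, cosh=1.551108, sinh=1.185721; start (x,ẋ)=(0.077678, 0.449304) → end (x,ẋ)=(0.145588, 0.041046)
phase 3: p=0.5938, T=0.326, ωT=1.094056, cosh=1.660609, sinh=1.325753; start (x,ẋ)=(0.145588, 0.041046) → end (x,ẋ)=(-0.134290, -1.926035)

1 0.6700 0.0777 0.4493
2 0.9700 0.1456 0.0410
3 1.2960 -0.1343 -1.9260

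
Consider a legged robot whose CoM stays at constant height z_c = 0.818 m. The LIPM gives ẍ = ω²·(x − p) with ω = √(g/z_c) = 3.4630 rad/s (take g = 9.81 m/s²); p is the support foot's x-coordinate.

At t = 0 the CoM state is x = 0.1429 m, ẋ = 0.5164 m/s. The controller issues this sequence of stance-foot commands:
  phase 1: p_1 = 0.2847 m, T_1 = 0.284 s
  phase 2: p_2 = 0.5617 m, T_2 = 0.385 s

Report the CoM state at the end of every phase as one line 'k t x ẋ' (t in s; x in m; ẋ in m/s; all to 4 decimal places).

phase 1: p=0.2847, T=0.284, ωT=0.983492, cosh=1.523890, sinh=1.149887; start (x,ẋ)=(0.142900, 0.516400) → end (x,ẋ)=(0.240083, 0.222281)
phase 2: p=0.5617, T=0.385, ωT=1.333255, cosh=2.028494, sinh=1.764876; start (x,ẋ)=(0.240083, 0.222281) → end (x,ẋ)=(0.022584, -1.514755)

1 0.2840 0.2401 0.2223
2 0.6690 0.0226 -1.5148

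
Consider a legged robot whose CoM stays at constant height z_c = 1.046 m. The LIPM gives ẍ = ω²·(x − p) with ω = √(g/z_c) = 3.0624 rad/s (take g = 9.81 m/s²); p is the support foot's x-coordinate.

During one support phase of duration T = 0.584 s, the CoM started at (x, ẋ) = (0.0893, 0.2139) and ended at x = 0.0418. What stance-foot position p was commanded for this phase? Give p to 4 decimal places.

p = 0.2101

ωT = 3.0624·0.584 = 1.788442; cosh(ωT) = 3.073673, sinh(ωT) = 2.906453
x(T) = p + (x₀−p)·cosh(ωT) + (ẋ₀/ω)·sinh(ωT) ⇒ p·(1 − cosh) = x(T) − x₀·cosh − (ẋ₀/ω)·sinh
numerator   = 0.0418 − (0.0893)·3.073673 − (0.2139/3.0624)·2.906453 = -0.435687
denominator = 1 − 3.073673 = -2.073673
p = -0.435687 / -2.073673 = 0.2101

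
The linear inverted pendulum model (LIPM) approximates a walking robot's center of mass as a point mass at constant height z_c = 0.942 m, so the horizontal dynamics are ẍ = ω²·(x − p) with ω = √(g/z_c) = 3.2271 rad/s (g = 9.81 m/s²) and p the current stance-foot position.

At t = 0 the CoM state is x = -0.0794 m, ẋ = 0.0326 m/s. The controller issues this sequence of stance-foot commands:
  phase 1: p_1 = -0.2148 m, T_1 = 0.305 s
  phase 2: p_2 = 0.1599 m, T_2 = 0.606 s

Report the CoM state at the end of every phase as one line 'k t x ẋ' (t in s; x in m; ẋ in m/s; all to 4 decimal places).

phase 1: p=-0.2148, T=0.305, ωT=0.984266, cosh=1.524780, sinh=1.151066; start (x,ẋ)=(-0.079400, 0.032600) → end (x,ẋ)=(0.003283, 0.552665)
phase 2: p=0.1599, T=0.606, ωT=1.955623, cosh=3.604897, sinh=3.463421; start (x,ẋ)=(0.003283, 0.552665) → end (x,ẋ)=(0.188450, 0.241826)

1 0.3050 0.0033 0.5527
2 0.9110 0.1884 0.2418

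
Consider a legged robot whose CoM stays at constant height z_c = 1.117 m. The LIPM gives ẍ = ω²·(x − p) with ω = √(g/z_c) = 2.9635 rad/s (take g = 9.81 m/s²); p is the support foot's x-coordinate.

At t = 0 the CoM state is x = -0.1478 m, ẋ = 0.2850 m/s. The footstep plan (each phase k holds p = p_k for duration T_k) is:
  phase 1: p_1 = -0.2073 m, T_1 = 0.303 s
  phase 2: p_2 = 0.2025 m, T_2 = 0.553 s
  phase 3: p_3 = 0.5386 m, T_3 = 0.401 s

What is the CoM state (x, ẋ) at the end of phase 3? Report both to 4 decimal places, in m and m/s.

x = -0.3107, ẋ = -2.1389

phase 1: p=-0.2073, T=0.303, ωT=0.897940, cosh=1.430975, sinh=1.023567; start (x,ẋ)=(-0.147800, 0.285000) → end (x,ẋ)=(-0.023720, 0.588312)
phase 2: p=0.2025, T=0.553, ωT=1.638815, cosh=2.671638, sinh=2.477428; start (x,ẋ)=(-0.023720, 0.588312) → end (x,ẋ)=(0.089938, -0.089122)
phase 3: p=0.5386, T=0.401, ωT=1.188363, cosh=1.793213, sinh=1.488493; start (x,ẋ)=(0.089938, -0.089122) → end (x,ẋ)=(-0.310710, -2.138930)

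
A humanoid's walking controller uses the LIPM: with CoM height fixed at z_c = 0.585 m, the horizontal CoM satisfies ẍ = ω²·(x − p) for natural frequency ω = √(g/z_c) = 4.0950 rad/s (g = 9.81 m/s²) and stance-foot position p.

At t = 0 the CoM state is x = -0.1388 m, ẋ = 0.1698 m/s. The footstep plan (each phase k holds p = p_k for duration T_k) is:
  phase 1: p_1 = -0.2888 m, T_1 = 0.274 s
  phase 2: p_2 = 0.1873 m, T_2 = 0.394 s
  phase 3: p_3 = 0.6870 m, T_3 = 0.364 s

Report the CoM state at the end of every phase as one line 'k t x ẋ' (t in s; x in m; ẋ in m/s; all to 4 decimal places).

1 0.2740 0.0229 1.1316
2 0.6680 0.4243 1.3300
3 1.0320 0.7586 0.8351

phase 1: p=-0.2888, T=0.274, ωT=1.122030, cosh=1.698350, sinh=1.372732; start (x,ẋ)=(-0.138800, 0.169800) → end (x,ẋ)=(0.022873, 1.131581)
phase 2: p=0.1873, T=0.394, ωT=1.613430, cosh=2.609602, sinh=2.410399; start (x,ẋ)=(0.022873, 1.131581) → end (x,ẋ)=(0.424282, 1.329986)
phase 3: p=0.6870, T=0.364, ωT=1.490580, cosh=2.332456, sinh=2.107214; start (x,ẋ)=(0.424282, 1.329986) → end (x,ẋ)=(0.758609, 0.835130)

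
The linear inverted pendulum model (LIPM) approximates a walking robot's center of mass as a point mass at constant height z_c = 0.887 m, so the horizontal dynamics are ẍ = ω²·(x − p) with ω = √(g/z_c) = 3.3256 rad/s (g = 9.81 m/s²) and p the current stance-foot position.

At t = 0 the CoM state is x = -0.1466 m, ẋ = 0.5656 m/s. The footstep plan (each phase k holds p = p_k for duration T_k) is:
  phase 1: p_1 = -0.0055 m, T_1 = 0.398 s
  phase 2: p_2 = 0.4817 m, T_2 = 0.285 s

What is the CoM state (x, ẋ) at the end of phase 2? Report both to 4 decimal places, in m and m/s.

phase 1: p=-0.0055, T=0.398, ωT=1.323589, cosh=2.011529, sinh=1.745351; start (x,ẋ)=(-0.146600, 0.565600) → end (x,ẋ)=(0.007513, 0.318729)
phase 2: p=0.4817, T=0.285, ωT=0.947796, cosh=1.483806, sinh=1.096211; start (x,ẋ)=(0.007513, 0.318729) → end (x,ẋ)=(-0.116839, -1.255746)

x = -0.1168, ẋ = -1.2557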